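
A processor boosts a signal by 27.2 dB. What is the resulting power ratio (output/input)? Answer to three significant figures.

Power ratio = 10^(dB/10).
10^(27.2/10) = 10^(2.720) = 525.

525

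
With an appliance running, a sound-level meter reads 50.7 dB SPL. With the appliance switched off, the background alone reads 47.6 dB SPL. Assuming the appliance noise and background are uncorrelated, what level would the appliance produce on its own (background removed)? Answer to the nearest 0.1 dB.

Background correction is a power subtraction:
L_src = 10·log₁₀(10^(50.7/10) − 10^(47.6/10)) = 10·log₁₀(59950) = 47.8 dB SPL.

47.8 dB SPL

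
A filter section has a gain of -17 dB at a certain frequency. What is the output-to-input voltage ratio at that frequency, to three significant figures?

Voltage ratio = 10^(dB/20).
10^(-17/20) = 10^(-0.8500) = 0.141.

0.141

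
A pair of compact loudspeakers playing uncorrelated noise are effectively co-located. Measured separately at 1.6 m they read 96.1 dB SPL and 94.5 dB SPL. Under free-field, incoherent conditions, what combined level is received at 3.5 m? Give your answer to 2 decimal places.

91.58 dB SPL

Combined at 1.6 m: 10·log₁₀(10^(96.1/10)+10^(94.5/10)) = 98.384 dB SPL.
Then apply −20·log₁₀(3.5/1.6) = -6.799 dB → 91.58 dB SPL.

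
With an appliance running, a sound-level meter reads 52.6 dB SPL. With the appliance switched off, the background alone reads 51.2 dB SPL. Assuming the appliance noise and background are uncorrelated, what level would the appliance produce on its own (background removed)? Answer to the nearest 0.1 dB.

Remove the background by subtracting linear intensities:
L_src = 10·log₁₀(10^(52.6/10) − 10^(51.2/10)) = 10·log₁₀(50140) = 47.0 dB SPL.

47.0 dB SPL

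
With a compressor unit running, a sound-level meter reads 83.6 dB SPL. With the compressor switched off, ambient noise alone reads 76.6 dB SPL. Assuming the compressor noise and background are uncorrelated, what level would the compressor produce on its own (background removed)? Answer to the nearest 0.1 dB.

Remove the background by subtracting linear intensities:
L_src = 10·log₁₀(10^(83.6/10) − 10^(76.6/10)) = 10·log₁₀(183400000) = 82.6 dB SPL.

82.6 dB SPL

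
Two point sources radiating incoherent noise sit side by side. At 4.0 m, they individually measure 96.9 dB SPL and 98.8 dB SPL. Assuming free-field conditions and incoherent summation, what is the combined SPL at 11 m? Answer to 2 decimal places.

92.18 dB SPL

Combined at 4.0 m: 10·log₁₀(10^(96.9/10)+10^(98.8/10)) = 100.963 dB SPL.
Then apply −20·log₁₀(11/4.0) = -8.787 dB → 92.18 dB SPL.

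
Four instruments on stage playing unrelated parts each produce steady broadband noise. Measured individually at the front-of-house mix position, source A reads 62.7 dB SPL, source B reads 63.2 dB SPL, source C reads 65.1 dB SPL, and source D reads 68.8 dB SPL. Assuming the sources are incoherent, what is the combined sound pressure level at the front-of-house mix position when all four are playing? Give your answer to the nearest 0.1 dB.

Uncorrelated sources add in intensity (power), not in dB.
L_total = 10·log₁₀(10^(62.7/10) + 10^(63.2/10) + 10^(65.1/10) + 10^(68.8/10)) = 10·log₁₀(14770000) = 71.7 dB SPL.

71.7 dB SPL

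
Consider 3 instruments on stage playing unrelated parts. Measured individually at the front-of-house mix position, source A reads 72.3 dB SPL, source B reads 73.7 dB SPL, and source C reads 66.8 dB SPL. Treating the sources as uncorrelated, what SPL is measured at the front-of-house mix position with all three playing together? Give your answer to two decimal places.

76.55 dB SPL

Add the sources as powers (linear), then convert back to dB:
L_total = 10·log₁₀(10^(72.3/10) + 10^(73.7/10) + 10^(66.8/10)) = 10·log₁₀(45210000) = 76.55 dB SPL.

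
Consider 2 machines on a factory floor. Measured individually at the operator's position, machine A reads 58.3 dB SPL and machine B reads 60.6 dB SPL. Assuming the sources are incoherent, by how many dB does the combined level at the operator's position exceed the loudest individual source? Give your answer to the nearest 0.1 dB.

2.0 dB

Add the sources as powers (linear), then convert back to dB:
L_total = 10·log₁₀(10^(58.3/10) + 10^(60.6/10)) = 62.61 dB SPL.
Excess over the loudest (60.6 dB): 62.61 − 60.6 = 2.0 dB.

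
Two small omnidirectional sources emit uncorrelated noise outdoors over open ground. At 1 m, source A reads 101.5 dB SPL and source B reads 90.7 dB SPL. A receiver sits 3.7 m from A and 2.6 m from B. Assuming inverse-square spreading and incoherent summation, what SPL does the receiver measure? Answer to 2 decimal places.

At the listener: L_A = 101.5 − 20·log₁₀(3.7) = 90.136 dB; L_B = 90.7 − 20·log₁₀(2.6) = 82.401 dB.
Combined: 10·log₁₀(10^(90.136/10)+10^(82.401/10)) = 90.81 dB SPL.

90.81 dB SPL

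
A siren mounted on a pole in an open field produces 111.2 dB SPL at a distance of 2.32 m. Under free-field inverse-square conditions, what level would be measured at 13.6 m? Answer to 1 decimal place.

Free-field point source: level drops by 20·log₁₀ of the distance ratio.
ΔL = −20·log₁₀(13.6/2.32) = -15.36 dB, so L₂ = 111.2 + (-15.36) = 95.8 dB SPL.

95.8 dB SPL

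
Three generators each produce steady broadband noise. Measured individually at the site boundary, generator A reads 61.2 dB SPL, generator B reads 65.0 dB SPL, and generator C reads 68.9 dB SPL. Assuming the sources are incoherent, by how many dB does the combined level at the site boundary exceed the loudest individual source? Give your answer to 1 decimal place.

2.0 dB

Incoherent sources sum as intensities:
L_total = 10·log₁₀(10^(61.2/10) + 10^(65.0/10) + 10^(68.9/10)) = 70.88 dB SPL.
Excess over the loudest (68.9 dB): 70.88 − 68.9 = 2.0 dB.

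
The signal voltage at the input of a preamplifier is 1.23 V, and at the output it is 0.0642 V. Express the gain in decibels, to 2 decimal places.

For a voltage ratio, dB = 20·log₁₀(V₂/V₁).
20·log₁₀(0.0642/1.23) = 20·log₁₀(0.05220) = -25.65 dB.

-25.65 dB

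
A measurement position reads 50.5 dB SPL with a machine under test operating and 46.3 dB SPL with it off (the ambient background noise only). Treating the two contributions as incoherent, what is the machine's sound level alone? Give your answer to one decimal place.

48.4 dB SPL

Background correction is a power subtraction:
L_src = 10·log₁₀(10^(50.5/10) − 10^(46.3/10)) = 10·log₁₀(69540) = 48.4 dB SPL.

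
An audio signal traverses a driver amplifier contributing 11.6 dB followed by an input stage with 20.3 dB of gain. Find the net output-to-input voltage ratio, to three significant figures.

Net gain = 11.6 + 20.3 = 31.9 dB.
Voltage ratio = 10^(31.9/20) = 39.4.

39.4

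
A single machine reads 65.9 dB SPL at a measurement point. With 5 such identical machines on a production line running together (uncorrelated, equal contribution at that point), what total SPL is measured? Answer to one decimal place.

72.9 dB SPL

5 equal incoherent sources raise the level by 10·log₁₀(5) = 6.99 dB.
L_total = 65.9 + 6.99 = 72.9 dB SPL.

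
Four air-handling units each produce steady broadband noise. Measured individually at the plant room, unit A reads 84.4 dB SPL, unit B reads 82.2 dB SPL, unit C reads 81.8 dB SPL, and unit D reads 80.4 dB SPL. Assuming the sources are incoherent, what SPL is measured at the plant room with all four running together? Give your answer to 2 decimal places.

Uncorrelated sources add in intensity (power), not in dB.
L_total = 10·log₁₀(10^(84.4/10) + 10^(82.2/10) + 10^(81.8/10) + 10^(80.4/10)) = 10·log₁₀(702400000) = 88.47 dB SPL.

88.47 dB SPL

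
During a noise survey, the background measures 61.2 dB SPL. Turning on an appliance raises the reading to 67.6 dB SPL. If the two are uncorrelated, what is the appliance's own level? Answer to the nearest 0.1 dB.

66.5 dB SPL

Background correction is a power subtraction:
L_src = 10·log₁₀(10^(67.6/10) − 10^(61.2/10)) = 10·log₁₀(4436000) = 66.5 dB SPL.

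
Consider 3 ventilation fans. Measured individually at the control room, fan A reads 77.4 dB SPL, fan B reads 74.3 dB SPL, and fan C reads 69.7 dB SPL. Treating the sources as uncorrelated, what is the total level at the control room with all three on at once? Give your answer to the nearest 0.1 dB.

Incoherent sources sum as intensities:
L_total = 10·log₁₀(10^(77.4/10) + 10^(74.3/10) + 10^(69.7/10)) = 10·log₁₀(91200000) = 79.6 dB SPL.

79.6 dB SPL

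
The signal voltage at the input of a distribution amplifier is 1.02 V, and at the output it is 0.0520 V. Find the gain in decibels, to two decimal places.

-25.85 dB

For a voltage ratio, dB = 20·log₁₀(V₂/V₁).
20·log₁₀(0.0520/1.02) = 20·log₁₀(0.05098) = -25.85 dB.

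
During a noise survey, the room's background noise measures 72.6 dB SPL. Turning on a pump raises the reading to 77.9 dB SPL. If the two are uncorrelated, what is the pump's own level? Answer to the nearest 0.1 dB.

Background correction is a power subtraction:
L_src = 10·log₁₀(10^(77.9/10) − 10^(72.6/10)) = 10·log₁₀(43460000) = 76.4 dB SPL.

76.4 dB SPL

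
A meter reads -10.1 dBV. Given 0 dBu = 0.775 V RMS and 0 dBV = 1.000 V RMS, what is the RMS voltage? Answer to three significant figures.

V = 1.000 V × 10^(-10.1/20).
= 1.000 × 0.3126 = 0.313 V.

0.313 V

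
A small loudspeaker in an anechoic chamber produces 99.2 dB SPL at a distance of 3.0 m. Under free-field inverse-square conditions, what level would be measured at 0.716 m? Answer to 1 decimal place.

111.6 dB SPL

For a point source in a free field, ΔL = −20·log₁₀(d₂/d₁).
ΔL = −20·log₁₀(0.716/3.0) = 12.44 dB, so L₂ = 99.2 + (12.44) = 111.6 dB SPL.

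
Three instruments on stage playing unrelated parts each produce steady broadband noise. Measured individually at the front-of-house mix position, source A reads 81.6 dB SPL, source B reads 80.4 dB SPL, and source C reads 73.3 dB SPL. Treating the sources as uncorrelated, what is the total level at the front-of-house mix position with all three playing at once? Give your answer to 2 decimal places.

84.40 dB SPL

Uncorrelated sources add in intensity (power), not in dB.
L_total = 10·log₁₀(10^(81.6/10) + 10^(80.4/10) + 10^(73.3/10)) = 10·log₁₀(275600000) = 84.40 dB SPL.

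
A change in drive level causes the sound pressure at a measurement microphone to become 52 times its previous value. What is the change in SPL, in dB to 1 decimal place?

34.3 dB

Sound pressure is an amplitude quantity: ΔL = 20·log₁₀(p₂/p₁).
20·log₁₀(52) = 34.3 dB.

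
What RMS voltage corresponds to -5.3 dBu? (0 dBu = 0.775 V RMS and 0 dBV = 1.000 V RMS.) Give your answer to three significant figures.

V = 0.775 V × 10^(-5.3/20).
= 0.775 × 0.5433 = 0.421 V.

0.421 V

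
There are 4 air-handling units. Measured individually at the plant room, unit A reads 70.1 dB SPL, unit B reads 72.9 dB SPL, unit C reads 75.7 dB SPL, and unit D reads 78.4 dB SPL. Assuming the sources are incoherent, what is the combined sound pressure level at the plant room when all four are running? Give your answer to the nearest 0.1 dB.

Incoherent sources sum as intensities:
L_total = 10·log₁₀(10^(70.1/10) + 10^(72.9/10) + 10^(75.7/10) + 10^(78.4/10)) = 10·log₁₀(136100000) = 81.3 dB SPL.

81.3 dB SPL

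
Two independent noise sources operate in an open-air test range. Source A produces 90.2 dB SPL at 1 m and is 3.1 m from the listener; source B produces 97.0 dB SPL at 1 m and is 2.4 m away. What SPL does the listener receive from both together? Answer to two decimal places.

At the listener: L_A = 90.2 − 20·log₁₀(3.1) = 80.373 dB; L_B = 97.0 − 20·log₁₀(2.4) = 89.396 dB.
Combined: 10·log₁₀(10^(80.373/10)+10^(89.396/10)) = 89.91 dB SPL.

89.91 dB SPL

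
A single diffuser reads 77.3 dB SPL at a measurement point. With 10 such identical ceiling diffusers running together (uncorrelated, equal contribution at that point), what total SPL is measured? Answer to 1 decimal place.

10 equal incoherent sources raise the level by 10·log₁₀(10) = 10.00 dB.
L_total = 77.3 + 10.00 = 87.3 dB SPL.

87.3 dB SPL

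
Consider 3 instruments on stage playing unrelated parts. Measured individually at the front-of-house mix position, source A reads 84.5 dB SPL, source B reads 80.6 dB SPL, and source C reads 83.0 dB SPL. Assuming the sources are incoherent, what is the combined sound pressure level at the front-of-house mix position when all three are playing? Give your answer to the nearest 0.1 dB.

87.8 dB SPL

Add the sources as powers (linear), then convert back to dB:
L_total = 10·log₁₀(10^(84.5/10) + 10^(80.6/10) + 10^(83.0/10)) = 10·log₁₀(596200000) = 87.8 dB SPL.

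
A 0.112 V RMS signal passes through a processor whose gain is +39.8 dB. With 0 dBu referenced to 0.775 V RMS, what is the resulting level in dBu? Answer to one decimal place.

Input level: 20·log₁₀(0.112/0.775) = -16.80 dBu.
Output: -16.80 + 39.8 = +23.0 dBu.

+23.0 dBu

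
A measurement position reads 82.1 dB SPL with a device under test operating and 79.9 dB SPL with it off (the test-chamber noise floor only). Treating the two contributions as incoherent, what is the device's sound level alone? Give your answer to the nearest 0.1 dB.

Subtract intensities: L_src = 10·log₁₀(10^(L_total/10) − 10^(L_bg/10)).
L_src = 10·log₁₀(10^(82.1/10) − 10^(79.9/10)) = 10·log₁₀(64460000) = 78.1 dB SPL.

78.1 dB SPL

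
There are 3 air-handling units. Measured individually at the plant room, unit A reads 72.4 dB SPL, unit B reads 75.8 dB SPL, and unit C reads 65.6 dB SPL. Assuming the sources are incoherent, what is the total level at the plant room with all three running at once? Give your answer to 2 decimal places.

77.71 dB SPL

Incoherent sources sum as intensities:
L_total = 10·log₁₀(10^(72.4/10) + 10^(75.8/10) + 10^(65.6/10)) = 10·log₁₀(59030000) = 77.71 dB SPL.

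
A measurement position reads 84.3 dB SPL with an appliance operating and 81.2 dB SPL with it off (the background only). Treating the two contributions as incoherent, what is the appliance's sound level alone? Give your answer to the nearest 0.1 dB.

81.4 dB SPL

Background correction is a power subtraction:
L_src = 10·log₁₀(10^(84.3/10) − 10^(81.2/10)) = 10·log₁₀(137300000) = 81.4 dB SPL.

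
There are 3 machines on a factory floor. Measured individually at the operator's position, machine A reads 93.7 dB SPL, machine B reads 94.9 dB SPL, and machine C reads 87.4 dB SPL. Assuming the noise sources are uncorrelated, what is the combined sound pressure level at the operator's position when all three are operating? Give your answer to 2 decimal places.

Uncorrelated sources add in intensity (power), not in dB.
L_total = 10·log₁₀(10^(93.7/10) + 10^(94.9/10) + 10^(87.4/10)) = 10·log₁₀(5984000000) = 97.77 dB SPL.

97.77 dB SPL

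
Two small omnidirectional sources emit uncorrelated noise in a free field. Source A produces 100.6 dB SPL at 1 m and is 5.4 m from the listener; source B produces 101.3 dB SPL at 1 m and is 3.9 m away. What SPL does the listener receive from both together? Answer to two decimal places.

At the listener: L_A = 100.6 − 20·log₁₀(5.4) = 85.952 dB; L_B = 101.3 − 20·log₁₀(3.9) = 89.479 dB.
Combined: 10·log₁₀(10^(85.952/10)+10^(89.479/10)) = 91.07 dB SPL.

91.07 dB SPL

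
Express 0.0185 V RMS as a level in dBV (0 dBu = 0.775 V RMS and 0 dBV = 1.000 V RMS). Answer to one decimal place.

-34.7 dBV

dBV = 20·log₁₀(V / 1.000 V).
20·log₁₀(0.0185/1.000) = -34.7 dBV.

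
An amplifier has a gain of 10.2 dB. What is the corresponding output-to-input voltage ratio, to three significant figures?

3.24

Voltage ratio = 10^(dB/20).
10^(10.2/20) = 10^(0.5100) = 3.24.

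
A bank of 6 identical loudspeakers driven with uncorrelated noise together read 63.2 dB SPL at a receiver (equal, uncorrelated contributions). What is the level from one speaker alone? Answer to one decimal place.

55.4 dB SPL

6 equal incoherent sources add 10·log₁₀(6) = 7.78 dB over one source.
L_one = 63.2 − 7.78 = 55.4 dB SPL.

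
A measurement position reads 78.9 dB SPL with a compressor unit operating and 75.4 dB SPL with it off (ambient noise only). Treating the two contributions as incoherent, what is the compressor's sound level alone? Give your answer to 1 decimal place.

76.3 dB SPL

Remove the background by subtracting linear intensities:
L_src = 10·log₁₀(10^(78.9/10) − 10^(75.4/10)) = 10·log₁₀(42950000) = 76.3 dB SPL.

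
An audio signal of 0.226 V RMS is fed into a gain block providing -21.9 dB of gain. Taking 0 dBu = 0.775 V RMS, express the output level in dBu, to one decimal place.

Input level: 20·log₁₀(0.226/0.775) = -10.70 dBu.
Output: -10.70 − 21.9 = -32.6 dBu.

-32.6 dBu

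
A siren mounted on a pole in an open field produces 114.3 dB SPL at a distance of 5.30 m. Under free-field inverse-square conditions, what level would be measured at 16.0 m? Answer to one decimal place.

104.7 dB SPL

For a point source in a free field, ΔL = −20·log₁₀(d₂/d₁).
ΔL = −20·log₁₀(16.0/5.30) = -9.60 dB, so L₂ = 114.3 + (-9.60) = 104.7 dB SPL.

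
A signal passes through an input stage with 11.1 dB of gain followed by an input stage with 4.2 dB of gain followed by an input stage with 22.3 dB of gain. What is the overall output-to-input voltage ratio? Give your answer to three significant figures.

75.9

Net gain = 11.1 + 4.2 + 22.3 = 37.6 dB.
Voltage ratio = 10^(37.6/20) = 75.9.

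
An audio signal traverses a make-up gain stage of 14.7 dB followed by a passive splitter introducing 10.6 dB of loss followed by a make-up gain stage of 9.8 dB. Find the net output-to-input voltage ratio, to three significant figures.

Net gain = 14.7 + (−10.6) + 9.8 = 13.9 dB.
Voltage ratio = 10^(13.9/20) = 4.95.

4.95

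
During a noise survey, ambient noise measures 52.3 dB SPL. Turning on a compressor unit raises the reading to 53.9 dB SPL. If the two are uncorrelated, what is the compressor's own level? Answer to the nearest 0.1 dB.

Background correction is a power subtraction:
L_src = 10·log₁₀(10^(53.9/10) − 10^(52.3/10)) = 10·log₁₀(75650) = 48.8 dB SPL.

48.8 dB SPL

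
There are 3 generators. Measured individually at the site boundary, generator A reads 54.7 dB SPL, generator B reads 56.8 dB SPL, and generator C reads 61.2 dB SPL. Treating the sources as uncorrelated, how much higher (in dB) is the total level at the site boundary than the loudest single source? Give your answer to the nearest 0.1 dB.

Incoherent sources sum as intensities:
L_total = 10·log₁₀(10^(54.7/10) + 10^(56.8/10) + 10^(61.2/10)) = 63.21 dB SPL.
Excess over the loudest (61.2 dB): 63.21 − 61.2 = 2.0 dB.

2.0 dB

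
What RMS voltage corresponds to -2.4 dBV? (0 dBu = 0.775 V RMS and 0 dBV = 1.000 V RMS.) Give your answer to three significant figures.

V = 1.000 V × 10^(-2.4/20).
= 1.000 × 0.7586 = 0.759 V.

0.759 V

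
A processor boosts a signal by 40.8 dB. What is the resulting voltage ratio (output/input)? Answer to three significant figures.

110

Voltage ratio = 10^(dB/20).
10^(40.8/20) = 10^(2.040) = 110.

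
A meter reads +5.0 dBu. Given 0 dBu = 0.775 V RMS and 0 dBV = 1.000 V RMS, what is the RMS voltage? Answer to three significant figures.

1.38 V

V = 0.775 V × 10^(+5.0/20).
= 0.775 × 1.778 = 1.38 V.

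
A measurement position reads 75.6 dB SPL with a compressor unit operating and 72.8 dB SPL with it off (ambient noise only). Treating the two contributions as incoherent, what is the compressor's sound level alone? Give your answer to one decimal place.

72.4 dB SPL

Subtract intensities: L_src = 10·log₁₀(10^(L_total/10) − 10^(L_bg/10)).
L_src = 10·log₁₀(10^(75.6/10) − 10^(72.8/10)) = 10·log₁₀(17250000) = 72.4 dB SPL.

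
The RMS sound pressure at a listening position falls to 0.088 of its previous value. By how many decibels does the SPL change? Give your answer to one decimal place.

-21.1 dB

SPL change from a pressure ratio uses the 20·log₁₀ form:
20·log₁₀(0.088) = -21.1 dB.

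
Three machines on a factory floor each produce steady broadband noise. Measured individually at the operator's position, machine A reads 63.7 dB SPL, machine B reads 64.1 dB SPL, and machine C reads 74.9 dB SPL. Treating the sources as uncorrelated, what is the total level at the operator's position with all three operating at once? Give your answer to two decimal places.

Add the sources as powers (linear), then convert back to dB:
L_total = 10·log₁₀(10^(63.7/10) + 10^(64.1/10) + 10^(74.9/10)) = 10·log₁₀(35820000) = 75.54 dB SPL.

75.54 dB SPL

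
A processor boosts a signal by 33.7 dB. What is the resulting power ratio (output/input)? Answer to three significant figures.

Power ratio = 10^(dB/10).
10^(33.7/10) = 10^(3.370) = 2340.

2340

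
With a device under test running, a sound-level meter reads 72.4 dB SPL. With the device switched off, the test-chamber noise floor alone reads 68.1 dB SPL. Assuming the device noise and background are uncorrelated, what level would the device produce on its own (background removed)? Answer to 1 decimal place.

Background correction is a power subtraction:
L_src = 10·log₁₀(10^(72.4/10) − 10^(68.1/10)) = 10·log₁₀(10920000) = 70.4 dB SPL.

70.4 dB SPL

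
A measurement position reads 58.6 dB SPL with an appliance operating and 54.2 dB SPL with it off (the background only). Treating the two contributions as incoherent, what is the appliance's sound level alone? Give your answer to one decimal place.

Background correction is a power subtraction:
L_src = 10·log₁₀(10^(58.6/10) − 10^(54.2/10)) = 10·log₁₀(461400) = 56.6 dB SPL.

56.6 dB SPL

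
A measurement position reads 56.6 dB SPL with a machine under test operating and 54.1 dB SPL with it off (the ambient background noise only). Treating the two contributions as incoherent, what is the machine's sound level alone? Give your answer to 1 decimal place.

53.0 dB SPL

Background correction is a power subtraction:
L_src = 10·log₁₀(10^(56.6/10) − 10^(54.1/10)) = 10·log₁₀(200000) = 53.0 dB SPL.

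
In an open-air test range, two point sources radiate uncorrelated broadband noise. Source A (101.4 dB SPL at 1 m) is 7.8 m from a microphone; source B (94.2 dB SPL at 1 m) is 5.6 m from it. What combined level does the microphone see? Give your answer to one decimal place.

84.9 dB SPL

At the listener: L_A = 101.4 − 20·log₁₀(7.8) = 83.56 dB; L_B = 94.2 − 20·log₁₀(5.6) = 79.24 dB.
Combined: 10·log₁₀(10^(83.56/10)+10^(79.24/10)) = 84.9 dB SPL.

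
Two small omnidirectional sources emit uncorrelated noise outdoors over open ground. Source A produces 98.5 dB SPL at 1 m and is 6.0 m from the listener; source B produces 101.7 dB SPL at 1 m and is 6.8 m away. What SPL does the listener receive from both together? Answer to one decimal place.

At the listener: L_A = 98.5 − 20·log₁₀(6.0) = 82.94 dB; L_B = 101.7 − 20·log₁₀(6.8) = 85.05 dB.
Combined: 10·log₁₀(10^(82.94/10)+10^(85.05/10)) = 87.1 dB SPL.

87.1 dB SPL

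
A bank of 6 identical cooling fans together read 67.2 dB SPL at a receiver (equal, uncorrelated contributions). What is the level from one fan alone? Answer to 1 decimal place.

6 equal incoherent sources add 10·log₁₀(6) = 7.78 dB over one source.
L_one = 67.2 − 7.78 = 59.4 dB SPL.

59.4 dB SPL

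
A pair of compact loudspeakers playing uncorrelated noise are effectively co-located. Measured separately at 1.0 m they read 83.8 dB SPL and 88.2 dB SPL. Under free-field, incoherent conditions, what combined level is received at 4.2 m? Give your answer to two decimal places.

Combined at 1.0 m: 10·log₁₀(10^(83.8/10)+10^(88.2/10)) = 89.545 dB SPL.
Then apply −20·log₁₀(4.2/1.0) = -12.465 dB → 77.08 dB SPL.

77.08 dB SPL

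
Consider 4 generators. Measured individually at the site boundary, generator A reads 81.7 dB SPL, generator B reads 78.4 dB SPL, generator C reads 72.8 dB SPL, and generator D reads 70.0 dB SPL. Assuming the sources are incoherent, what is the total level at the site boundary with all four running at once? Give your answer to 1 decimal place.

Uncorrelated sources add in intensity (power), not in dB.
L_total = 10·log₁₀(10^(81.7/10) + 10^(78.4/10) + 10^(72.8/10) + 10^(70.0/10)) = 10·log₁₀(246100000) = 83.9 dB SPL.

83.9 dB SPL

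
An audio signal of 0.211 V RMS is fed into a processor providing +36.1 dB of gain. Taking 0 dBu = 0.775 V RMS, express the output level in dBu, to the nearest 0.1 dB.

+24.8 dBu

Input level: 20·log₁₀(0.211/0.775) = -11.30 dBu.
Output: -11.30 + 36.1 = +24.8 dBu.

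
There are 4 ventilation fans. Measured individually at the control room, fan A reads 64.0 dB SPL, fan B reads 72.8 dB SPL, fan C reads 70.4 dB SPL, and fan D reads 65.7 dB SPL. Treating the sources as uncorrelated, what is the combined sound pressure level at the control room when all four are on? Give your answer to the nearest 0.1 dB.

75.6 dB SPL

Add the sources as powers (linear), then convert back to dB:
L_total = 10·log₁₀(10^(64.0/10) + 10^(72.8/10) + 10^(70.4/10) + 10^(65.7/10)) = 10·log₁₀(36250000) = 75.6 dB SPL.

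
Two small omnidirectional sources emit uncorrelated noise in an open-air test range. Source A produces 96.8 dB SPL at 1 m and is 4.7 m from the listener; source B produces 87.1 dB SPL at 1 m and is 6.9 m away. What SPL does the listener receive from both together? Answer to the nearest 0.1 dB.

At the listener: L_A = 96.8 − 20·log₁₀(4.7) = 83.36 dB; L_B = 87.1 − 20·log₁₀(6.9) = 70.32 dB.
Combined: 10·log₁₀(10^(83.36/10)+10^(70.32/10)) = 83.6 dB SPL.

83.6 dB SPL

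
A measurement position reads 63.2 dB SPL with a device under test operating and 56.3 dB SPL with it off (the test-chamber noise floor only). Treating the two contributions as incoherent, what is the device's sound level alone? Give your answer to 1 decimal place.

Subtract intensities: L_src = 10·log₁₀(10^(L_total/10) − 10^(L_bg/10)).
L_src = 10·log₁₀(10^(63.2/10) − 10^(56.3/10)) = 10·log₁₀(1663000) = 62.2 dB SPL.

62.2 dB SPL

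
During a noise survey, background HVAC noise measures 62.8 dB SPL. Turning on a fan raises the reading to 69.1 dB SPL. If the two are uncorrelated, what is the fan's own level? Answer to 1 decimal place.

Remove the background by subtracting linear intensities:
L_src = 10·log₁₀(10^(69.1/10) − 10^(62.8/10)) = 10·log₁₀(6223000) = 67.9 dB SPL.

67.9 dB SPL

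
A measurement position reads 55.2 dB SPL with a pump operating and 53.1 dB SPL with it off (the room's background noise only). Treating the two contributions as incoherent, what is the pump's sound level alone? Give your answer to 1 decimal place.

51.0 dB SPL

Subtract intensities: L_src = 10·log₁₀(10^(L_total/10) − 10^(L_bg/10)).
L_src = 10·log₁₀(10^(55.2/10) − 10^(53.1/10)) = 10·log₁₀(127000) = 51.0 dB SPL.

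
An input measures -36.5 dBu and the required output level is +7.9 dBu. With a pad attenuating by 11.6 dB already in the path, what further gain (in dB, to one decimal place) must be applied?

The required make-up gain is the shortfall in the dB sum.
G = +7.9 − (-36.5) + 11.6 = 56.0 dB.

56.0 dB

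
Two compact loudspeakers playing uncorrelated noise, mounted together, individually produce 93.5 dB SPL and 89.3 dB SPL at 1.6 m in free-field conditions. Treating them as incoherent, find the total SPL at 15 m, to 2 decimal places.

75.46 dB SPL

Combined at 1.6 m: 10·log₁₀(10^(93.5/10)+10^(89.3/10)) = 94.899 dB SPL.
Then apply −20·log₁₀(15/1.6) = -19.439 dB → 75.46 dB SPL.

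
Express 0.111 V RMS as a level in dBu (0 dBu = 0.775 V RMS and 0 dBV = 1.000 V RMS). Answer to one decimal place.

dBu = 20·log₁₀(V / 0.775 V).
20·log₁₀(0.111/0.775) = -16.9 dBu.

-16.9 dBu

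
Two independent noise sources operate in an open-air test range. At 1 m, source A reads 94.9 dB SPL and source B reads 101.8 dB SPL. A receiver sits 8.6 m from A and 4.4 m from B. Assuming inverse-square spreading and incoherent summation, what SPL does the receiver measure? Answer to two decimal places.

89.16 dB SPL

At the listener: L_A = 94.9 − 20·log₁₀(8.6) = 76.210 dB; L_B = 101.8 − 20·log₁₀(4.4) = 88.931 dB.
Combined: 10·log₁₀(10^(76.210/10)+10^(88.931/10)) = 89.16 dB SPL.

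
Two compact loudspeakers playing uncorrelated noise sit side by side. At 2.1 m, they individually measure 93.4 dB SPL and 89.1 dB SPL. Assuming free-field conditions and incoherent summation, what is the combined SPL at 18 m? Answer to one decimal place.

76.1 dB SPL

Combined at 2.1 m: 10·log₁₀(10^(93.4/10)+10^(89.1/10)) = 94.77 dB SPL.
Then apply −20·log₁₀(18/2.1) = -18.66 dB → 76.1 dB SPL.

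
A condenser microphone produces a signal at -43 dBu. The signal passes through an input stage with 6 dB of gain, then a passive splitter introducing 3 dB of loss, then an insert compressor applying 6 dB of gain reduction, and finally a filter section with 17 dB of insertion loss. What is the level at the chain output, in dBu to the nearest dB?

Cascaded gains and losses add directly in dB.
-43 + 6 − 3 − 6 − 17 = -63 dBu.

-63 dBu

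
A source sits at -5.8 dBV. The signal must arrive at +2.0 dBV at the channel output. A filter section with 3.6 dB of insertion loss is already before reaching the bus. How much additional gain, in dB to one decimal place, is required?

The required make-up gain is the shortfall in the dB sum.
G = +2.0 − (-5.8) + 3.6 = 11.4 dB.

11.4 dB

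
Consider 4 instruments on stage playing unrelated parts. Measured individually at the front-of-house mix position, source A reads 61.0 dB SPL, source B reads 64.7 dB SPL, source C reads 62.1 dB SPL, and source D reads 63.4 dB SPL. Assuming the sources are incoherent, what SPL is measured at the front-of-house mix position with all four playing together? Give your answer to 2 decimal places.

Incoherent sources sum as intensities:
L_total = 10·log₁₀(10^(61.0/10) + 10^(64.7/10) + 10^(62.1/10) + 10^(63.4/10)) = 10·log₁₀(8020000) = 69.04 dB SPL.

69.04 dB SPL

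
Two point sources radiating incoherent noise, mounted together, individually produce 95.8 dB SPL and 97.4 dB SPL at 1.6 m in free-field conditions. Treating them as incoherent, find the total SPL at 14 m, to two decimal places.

Combined at 1.6 m: 10·log₁₀(10^(95.8/10)+10^(97.4/10)) = 99.684 dB SPL.
Then apply −20·log₁₀(14/1.6) = -18.840 dB → 80.84 dB SPL.

80.84 dB SPL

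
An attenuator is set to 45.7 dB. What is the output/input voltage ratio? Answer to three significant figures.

Voltage ratio = 10^(dB/20).
10^(-45.7/20) = 10^(-2.285) = 0.00519.

0.00519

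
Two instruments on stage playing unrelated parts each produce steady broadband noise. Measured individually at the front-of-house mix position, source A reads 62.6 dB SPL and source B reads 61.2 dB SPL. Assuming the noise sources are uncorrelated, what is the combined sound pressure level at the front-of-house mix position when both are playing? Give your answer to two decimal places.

64.97 dB SPL

Add the sources as powers (linear), then convert back to dB:
L_total = 10·log₁₀(10^(62.6/10) + 10^(61.2/10)) = 10·log₁₀(3138000) = 64.97 dB SPL.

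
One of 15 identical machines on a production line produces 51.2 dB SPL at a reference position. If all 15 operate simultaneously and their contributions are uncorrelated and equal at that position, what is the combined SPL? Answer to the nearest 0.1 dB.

63.0 dB SPL

15 equal incoherent sources raise the level by 10·log₁₀(15) = 11.76 dB.
L_total = 51.2 + 11.76 = 63.0 dB SPL.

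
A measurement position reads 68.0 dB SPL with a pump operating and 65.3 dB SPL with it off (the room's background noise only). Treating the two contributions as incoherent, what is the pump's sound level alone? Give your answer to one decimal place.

64.7 dB SPL

Subtract intensities: L_src = 10·log₁₀(10^(L_total/10) − 10^(L_bg/10)).
L_src = 10·log₁₀(10^(68.0/10) − 10^(65.3/10)) = 10·log₁₀(2921000) = 64.7 dB SPL.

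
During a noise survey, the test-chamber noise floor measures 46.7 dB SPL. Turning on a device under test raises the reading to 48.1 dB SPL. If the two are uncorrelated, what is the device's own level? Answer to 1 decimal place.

42.5 dB SPL

Subtract intensities: L_src = 10·log₁₀(10^(L_total/10) − 10^(L_bg/10)).
L_src = 10·log₁₀(10^(48.1/10) − 10^(46.7/10)) = 10·log₁₀(17790) = 42.5 dB SPL.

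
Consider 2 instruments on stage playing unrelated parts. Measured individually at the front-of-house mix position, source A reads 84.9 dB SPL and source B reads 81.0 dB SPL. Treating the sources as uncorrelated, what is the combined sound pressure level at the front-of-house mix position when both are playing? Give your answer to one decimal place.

Uncorrelated sources add in intensity (power), not in dB.
L_total = 10·log₁₀(10^(84.9/10) + 10^(81.0/10)) = 10·log₁₀(434900000) = 86.4 dB SPL.

86.4 dB SPL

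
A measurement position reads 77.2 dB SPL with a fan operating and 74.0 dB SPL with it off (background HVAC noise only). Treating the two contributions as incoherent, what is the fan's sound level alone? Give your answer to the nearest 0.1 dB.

74.4 dB SPL

Background correction is a power subtraction:
L_src = 10·log₁₀(10^(77.2/10) − 10^(74.0/10)) = 10·log₁₀(27360000) = 74.4 dB SPL.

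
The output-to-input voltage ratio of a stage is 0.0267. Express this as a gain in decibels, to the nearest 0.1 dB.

-31.5 dB

Voltage is an amplitude quantity, so gain = 20·log₁₀(V_out/V_in).
20·log₁₀(0.0267) = -31.5 dB.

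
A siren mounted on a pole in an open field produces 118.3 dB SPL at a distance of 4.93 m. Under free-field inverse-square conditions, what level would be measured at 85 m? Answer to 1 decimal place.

For a point source in a free field, ΔL = −20·log₁₀(d₂/d₁).
ΔL = −20·log₁₀(85/4.93) = -24.73 dB, so L₂ = 118.3 + (-24.73) = 93.6 dB SPL.

93.6 dB SPL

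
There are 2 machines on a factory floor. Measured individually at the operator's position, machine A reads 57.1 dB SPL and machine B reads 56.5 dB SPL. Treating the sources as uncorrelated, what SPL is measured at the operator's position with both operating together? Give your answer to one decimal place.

Uncorrelated sources add in intensity (power), not in dB.
L_total = 10·log₁₀(10^(57.1/10) + 10^(56.5/10)) = 10·log₁₀(959500) = 59.8 dB SPL.

59.8 dB SPL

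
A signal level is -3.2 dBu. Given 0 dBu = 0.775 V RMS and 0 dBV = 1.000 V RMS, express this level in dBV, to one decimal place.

The offset between the scales is 20·log₁₀(0.775/1.000) = −2.214 dB.
So dBV = -3.2 − 2.214 = -5.4 dBV.

-5.4 dBV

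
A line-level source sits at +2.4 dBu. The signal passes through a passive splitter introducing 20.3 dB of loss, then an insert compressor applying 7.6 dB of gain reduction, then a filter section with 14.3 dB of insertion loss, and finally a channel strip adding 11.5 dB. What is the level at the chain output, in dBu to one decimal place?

In dB, series stages simply add:
+2.4 − 20.3 − 7.6 − 14.3 + 11.5 = -28.3 dBu.

-28.3 dBu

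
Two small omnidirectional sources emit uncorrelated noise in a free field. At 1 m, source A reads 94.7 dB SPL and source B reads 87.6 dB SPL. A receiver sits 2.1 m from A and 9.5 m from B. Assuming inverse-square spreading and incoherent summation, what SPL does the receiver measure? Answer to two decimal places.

At the listener: L_A = 94.7 − 20·log₁₀(2.1) = 88.256 dB; L_B = 87.6 − 20·log₁₀(9.5) = 68.046 dB.
Combined: 10·log₁₀(10^(88.256/10)+10^(68.046/10)) = 88.30 dB SPL.

88.30 dB SPL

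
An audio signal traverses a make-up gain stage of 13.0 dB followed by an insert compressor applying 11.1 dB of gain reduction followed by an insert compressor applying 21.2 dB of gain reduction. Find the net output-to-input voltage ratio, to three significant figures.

0.108

Net gain = 13.0 + (−11.1) + (−21.2) = -19.3 dB.
Voltage ratio = 10^(-19.3/20) = 0.108.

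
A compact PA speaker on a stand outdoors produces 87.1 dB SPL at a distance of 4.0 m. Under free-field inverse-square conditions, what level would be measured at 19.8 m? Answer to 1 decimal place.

Inverse-square spreading gives ΔL = −20·log₁₀(d₂/d₁).
ΔL = −20·log₁₀(19.8/4.0) = -13.89 dB, so L₂ = 87.1 + (-13.89) = 73.2 dB SPL.

73.2 dB SPL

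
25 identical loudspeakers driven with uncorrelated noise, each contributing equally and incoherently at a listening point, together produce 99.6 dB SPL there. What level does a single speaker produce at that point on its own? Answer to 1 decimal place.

85.6 dB SPL

25 equal incoherent sources add 10·log₁₀(25) = 13.98 dB over one source.
L_one = 99.6 − 13.98 = 85.6 dB SPL.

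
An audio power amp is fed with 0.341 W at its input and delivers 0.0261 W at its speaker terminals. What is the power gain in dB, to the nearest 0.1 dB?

-11.2 dB

Power ratio → dB uses the 10·log₁₀ form:
10·log₁₀(0.0261/0.341) = 10·log₁₀(0.07654) = -11.2 dB.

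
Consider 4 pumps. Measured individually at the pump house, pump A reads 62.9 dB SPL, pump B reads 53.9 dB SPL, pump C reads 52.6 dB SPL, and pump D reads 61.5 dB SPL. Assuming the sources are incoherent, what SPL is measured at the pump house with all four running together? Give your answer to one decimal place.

65.8 dB SPL

Add the sources as powers (linear), then convert back to dB:
L_total = 10·log₁₀(10^(62.9/10) + 10^(53.9/10) + 10^(52.6/10) + 10^(61.5/10)) = 10·log₁₀(3790000) = 65.8 dB SPL.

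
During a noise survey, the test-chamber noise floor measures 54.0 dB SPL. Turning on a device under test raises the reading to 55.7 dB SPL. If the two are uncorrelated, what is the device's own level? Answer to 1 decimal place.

50.8 dB SPL

Background correction is a power subtraction:
L_src = 10·log₁₀(10^(55.7/10) − 10^(54.0/10)) = 10·log₁₀(120300) = 50.8 dB SPL.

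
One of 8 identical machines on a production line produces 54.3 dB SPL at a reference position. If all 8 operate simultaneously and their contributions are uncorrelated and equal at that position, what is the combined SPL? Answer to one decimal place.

63.3 dB SPL

8 equal incoherent sources raise the level by 10·log₁₀(8) = 9.03 dB.
L_total = 54.3 + 9.03 = 63.3 dB SPL.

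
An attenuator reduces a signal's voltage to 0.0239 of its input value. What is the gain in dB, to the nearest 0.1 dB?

For a voltage ratio, dB = 20·log₁₀(V₂/V₁).
20·log₁₀(0.0239) = -32.4 dB.

-32.4 dB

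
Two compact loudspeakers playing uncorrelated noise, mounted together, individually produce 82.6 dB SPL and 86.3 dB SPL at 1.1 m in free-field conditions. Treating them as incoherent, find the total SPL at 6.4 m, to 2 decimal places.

72.55 dB SPL

Combined at 1.1 m: 10·log₁₀(10^(82.6/10)+10^(86.3/10)) = 87.843 dB SPL.
Then apply −20·log₁₀(6.4/1.1) = -15.296 dB → 72.55 dB SPL.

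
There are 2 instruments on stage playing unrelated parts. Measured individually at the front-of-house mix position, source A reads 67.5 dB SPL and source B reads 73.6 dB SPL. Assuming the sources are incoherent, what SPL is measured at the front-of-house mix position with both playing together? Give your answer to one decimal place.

74.6 dB SPL

Add the sources as powers (linear), then convert back to dB:
L_total = 10·log₁₀(10^(67.5/10) + 10^(73.6/10)) = 10·log₁₀(28530000) = 74.6 dB SPL.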